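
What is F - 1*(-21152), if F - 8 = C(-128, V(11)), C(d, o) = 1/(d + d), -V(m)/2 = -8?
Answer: 5416959/256 ≈ 21160.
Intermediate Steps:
V(m) = 16 (V(m) = -2*(-8) = 16)
C(d, o) = 1/(2*d)
F = 2047/256 (F = 8 + (½)/(-128) = 8 + (½)*(-1/128) = 8 - 1/256 = 2047/256 ≈ 7.9961)
F - 1*(-21152) = 2047/256 - 1*(-21152) = 2047/256 + 21152 = 5416959/256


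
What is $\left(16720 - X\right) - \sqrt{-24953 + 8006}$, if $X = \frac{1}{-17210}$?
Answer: $\frac{287751201}{17210} - 3 i \sqrt{1883} \approx 16720.0 - 130.18 i$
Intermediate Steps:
$X = - \frac{1}{17210} \approx -5.8106 \cdot 10^{-5}$
$\left(16720 - X\right) - \sqrt{-24953 + 8006} = \left(16720 - - \frac{1}{17210}\right) - \sqrt{-24953 + 8006} = \left(16720 + \frac{1}{17210}\right) - \sqrt{-16947} = \frac{287751201}{17210} - 3 i \sqrt{1883}$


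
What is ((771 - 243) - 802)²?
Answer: 75076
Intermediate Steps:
((771 - 243) - 802)² = (528 - 802)² = (-274)² = 75076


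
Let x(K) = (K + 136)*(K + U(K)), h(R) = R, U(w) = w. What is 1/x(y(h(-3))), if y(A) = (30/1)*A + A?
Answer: -1/7998 ≈ -0.00012503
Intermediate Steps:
y(A) = 31*A (y(A) = (30*1)*A + A = 30*A + A = 31*A)
x(K) = 2*K*(136 + K) (x(K) = (K + 136)*(K + K) = (136 + K)*(2*K) = 2*K*(136 + K))
1/x(y(h(-3))) = 1/(2*(31*(-3))*(136 + 31*(-3))) = 1/(2*(-93)*(136 - 93)) = 1/(2*(-93)*43) = 1/(-7998) = -1/7998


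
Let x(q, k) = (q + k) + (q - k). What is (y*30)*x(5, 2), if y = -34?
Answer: -10200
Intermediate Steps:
x(q, k) = 2*q (x(q, k) = (k + q) + (q - k) = 2*q)
(y*30)*x(5, 2) = (-34*30)*(2*5) = -1020*10 = -10200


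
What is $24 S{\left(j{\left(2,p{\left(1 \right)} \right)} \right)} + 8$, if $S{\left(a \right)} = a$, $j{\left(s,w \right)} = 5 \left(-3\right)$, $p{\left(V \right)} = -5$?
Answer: $-352$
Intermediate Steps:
$j{\left(s,w \right)} = -15$
$24 S{\left(j{\left(2,p{\left(1 \right)} \right)} \right)} + 8 = 24 \left(-15\right) + 8 = -360 + 8 = -352$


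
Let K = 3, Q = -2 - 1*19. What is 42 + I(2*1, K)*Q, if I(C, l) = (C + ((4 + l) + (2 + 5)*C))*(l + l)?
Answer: -2856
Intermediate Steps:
Q = -21 (Q = -2 - 19 = -21)
I(C, l) = 2*l*(4 + l + 8*C) (I(C, l) = (C + ((4 + l) + 7*C))*(2*l) = (C + (4 + l + 7*C))*(2*l) = (4 + l + 8*C)*(2*l) = 2*l*(4 + l + 8*C))
42 + I(2*1, K)*Q = 42 + (2*3*(4 + 3 + 8*(2*1)))*(-21) = 42 + (2*3*(4 + 3 + 8*2))*(-21) = 42 + (2*3*(4 + 3 + 16))*(-21) = 42 + (2*3*23)*(-21) = 42 + 138*(-21) = 42 - 2898 = -2856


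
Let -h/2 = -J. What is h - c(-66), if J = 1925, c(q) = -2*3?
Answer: 3856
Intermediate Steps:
c(q) = -6
h = 3850 (h = -(-2)*1925 = -2*(-1925) = 3850)
h - c(-66) = 3850 - 1*(-6) = 3850 + 6 = 3856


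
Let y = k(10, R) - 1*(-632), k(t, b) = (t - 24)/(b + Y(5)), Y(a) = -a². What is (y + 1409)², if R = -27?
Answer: 2816743329/676 ≈ 4.1668e+6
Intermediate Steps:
k(t, b) = (-24 + t)/(-25 + b) (k(t, b) = (t - 24)/(b - 1*5²) = (-24 + t)/(b - 1*25) = (-24 + t)/(b - 25) = (-24 + t)/(-25 + b))
y = 16439/26 (y = (-24 + 10)/(-25 - 27) - 1*(-632) = -14/(-52) + 632 = -1/52*(-14) + 632 = 7/26 + 632 = 16439/26 ≈ 632.27)
(y + 1409)² = (16439/26 + 1409)² = (53073/26)² = 2816743329/676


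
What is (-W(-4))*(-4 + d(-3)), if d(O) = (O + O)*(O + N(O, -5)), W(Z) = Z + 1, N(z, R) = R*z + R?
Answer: -138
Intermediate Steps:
N(z, R) = R + R*z
W(Z) = 1 + Z
d(O) = 2*O*(-5 - 4*O) (d(O) = (O + O)*(O - 5*(1 + O)) = (2*O)*(O + (-5 - 5*O)) = (2*O)*(-5 - 4*O) = 2*O*(-5 - 4*O))
(-W(-4))*(-4 + d(-3)) = (-(1 - 4))*(-4 + 2*(-3)*(-5 - 4*(-3))) = (-1*(-3))*(-4 + 2*(-3)*(-5 + 12)) = 3*(-4 + 2*(-3)*7) = 3*(-4 - 42) = 3*(-46) = -138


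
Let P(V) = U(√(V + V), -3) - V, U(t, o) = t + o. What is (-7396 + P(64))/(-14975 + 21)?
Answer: 7463/14954 - 4*√2/7477 ≈ 0.49831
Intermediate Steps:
U(t, o) = o + t
P(V) = -3 - V + √2*√V (P(V) = (-3 + √(V + V)) - V = (-3 + √(2*V)) - V = (-3 + √2*√V) - V = -3 - V + √2*√V)
(-7396 + P(64))/(-14975 + 21) = (-7396 + (-3 - 1*64 + √2*√64))/(-14975 + 21) = (-7396 + (-3 - 64 + √2*8))/(-14954) = (-7396 + (-3 - 64 + 8*√2))*(-1/14954) = (-7396 + (-67 + 8*√2))*(-1/14954) = (-7463 + 8*√2)*(-1/14954) = 7463/14954 - 4*√2/7477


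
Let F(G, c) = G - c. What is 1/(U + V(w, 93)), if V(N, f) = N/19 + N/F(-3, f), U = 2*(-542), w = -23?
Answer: -1824/1978987 ≈ -0.00092168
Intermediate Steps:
U = -1084
V(N, f) = N/19 + N/(-3 - f)
1/(U + V(w, 93)) = 1/(-1084 + (1/19)*(-23)*(-16 + 93)/(3 + 93)) = 1/(-1084 + (1/19)*(-23)*77/96) = 1/(-1084 + (1/19)*(-23)*(1/96)*77) = 1/(-1084 - 1771/1824) = 1/(-1978987/1824) = -1824/1978987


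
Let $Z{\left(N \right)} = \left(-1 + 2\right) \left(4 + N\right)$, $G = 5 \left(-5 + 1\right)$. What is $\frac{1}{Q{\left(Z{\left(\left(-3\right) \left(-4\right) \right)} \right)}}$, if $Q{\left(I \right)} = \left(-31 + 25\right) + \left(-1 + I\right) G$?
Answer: $- \frac{1}{306} \approx -0.003268$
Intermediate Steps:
$G = -20$ ($G = 5 \left(-4\right) = -20$)
$Z{\left(N \right)} = 4 + N$ ($Z{\left(N \right)} = 1 \left(4 + N\right) = 4 + N$)
$Q{\left(I \right)} = 14 - 20 I$ ($Q{\left(I \right)} = \left(-31 + 25\right) + \left(-1 + I\right) \left(-20\right) = -6 - \left(-20 + 20 I\right) = 14 - 20 I$)
$\frac{1}{Q{\left(Z{\left(\left(-3\right) \left(-4\right) \right)} \right)}} = \frac{1}{14 - 20 \left(4 - -12\right)} = \frac{1}{14 - 20 \left(4 + 12\right)} = \frac{1}{14 - 320} = \frac{1}{-306} = - \frac{1}{306}$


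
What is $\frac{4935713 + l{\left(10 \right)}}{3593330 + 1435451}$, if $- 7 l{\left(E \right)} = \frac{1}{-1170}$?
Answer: $\frac{40423489471}{41185716390} \approx 0.98149$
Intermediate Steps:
$l{\left(E \right)} = \frac{1}{8190}$ ($l{\left(E \right)} = - \frac{1}{7 \left(-1170\right)} = \left(- \frac{1}{7}\right) \left(- \frac{1}{1170}\right) = \frac{1}{8190}$)
$\frac{4935713 + l{\left(10 \right)}}{3593330 + 1435451} = \frac{4935713 + \frac{1}{8190}}{3593330 + 1435451} = \frac{40423489471}{8190 \cdot 5028781} = \frac{40423489471}{8190} \cdot \frac{1}{5028781} = \frac{40423489471}{41185716390}$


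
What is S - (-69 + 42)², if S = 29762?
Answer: 29033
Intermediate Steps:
S - (-69 + 42)² = 29762 - (-69 + 42)² = 29762 - 1*(-27)² = 29762 - 1*729 = 29762 - 729 = 29033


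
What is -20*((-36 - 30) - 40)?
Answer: 2120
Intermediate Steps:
-20*((-36 - 30) - 40) = -20*(-66 - 40) = -20*(-106) = 2120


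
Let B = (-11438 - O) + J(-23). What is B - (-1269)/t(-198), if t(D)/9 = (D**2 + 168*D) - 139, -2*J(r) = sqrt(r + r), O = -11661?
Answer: 1293764/5801 - I*sqrt(46)/2 ≈ 223.02 - 3.3912*I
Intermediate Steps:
J(r) = -sqrt(2)*sqrt(r)/2 (J(r) = -sqrt(r + r)/2 = -sqrt(2)*sqrt(r)/2)
t(D) = -1251 + 9*D**2 + 1512*D (t(D) = 9*((D**2 + 168*D) - 139) = 9*(-139 + D**2 + 168*D) = -1251 + 9*D**2 + 1512*D)
B = 223 - I*sqrt(46)/2 (B = (-11438 - 1*(-11661)) - sqrt(2)*sqrt(-23)/2 = (-11438 + 11661) - sqrt(2)*I*sqrt(23)/2 = 223 - I*sqrt(46)/2 ≈ 223.0 - 3.3912*I)
B - (-1269)/t(-198) = (223 - I*sqrt(46)/2) - (-1269)/(-1251 + 9*(-198)**2 + 1512*(-198)) = (223 - I*sqrt(46)/2) - (-1269)/(-1251 + 9*39204 - 299376) = (223 - I*sqrt(46)/2) - (-1269)/(-1251 + 352836 - 299376) = (223 - I*sqrt(46)/2) - (-1269)/52209 = (223 - I*sqrt(46)/2) - 1*(-141/5801) = (223 - I*sqrt(46)/2) + 141/5801 = 1293764/5801 - I*sqrt(46)/2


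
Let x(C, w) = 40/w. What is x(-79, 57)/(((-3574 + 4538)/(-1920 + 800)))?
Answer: -11200/13737 ≈ -0.81532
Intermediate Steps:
x(-79, 57)/(((-3574 + 4538)/(-1920 + 800))) = (40/57)/(((-3574 + 4538)/(-1920 + 800))) = (40*(1/57))/((964/(-1120))) = 40/(57*((964*(-1/1120)))) = 40/(57*(-241/280)) = (40/57)*(-280/241) = -11200/13737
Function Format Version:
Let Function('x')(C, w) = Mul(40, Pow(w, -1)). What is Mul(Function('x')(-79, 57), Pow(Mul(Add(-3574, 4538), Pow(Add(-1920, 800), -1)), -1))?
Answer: Rational(-11200, 13737) ≈ -0.81532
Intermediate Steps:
Mul(Function('x')(-79, 57), Pow(Mul(Add(-3574, 4538), Pow(Add(-1920, 800), -1)), -1)) = Mul(Mul(40, Pow(57, -1)), Pow(Mul(Add(-3574, 4538), Pow(Add(-1920, 800), -1)), -1)) = Mul(Mul(40, Rational(1, 57)), Pow(Mul(964, Pow(-1120, -1)), -1)) = Mul(Rational(40, 57), Pow(Mul(964, Rational(-1, 1120)), -1)) = Mul(Rational(40, 57), Pow(Rational(-241, 280), -1)) = Mul(Rational(40, 57), Rational(-280, 241)) = Rational(-11200, 13737)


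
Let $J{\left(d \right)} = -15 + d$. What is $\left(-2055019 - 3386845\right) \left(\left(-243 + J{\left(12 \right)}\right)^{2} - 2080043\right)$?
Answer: $10989991278328$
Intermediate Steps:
$\left(-2055019 - 3386845\right) \left(\left(-243 + J{\left(12 \right)}\right)^{2} - 2080043\right) = \left(-2055019 - 3386845\right) \left(\left(-243 + \left(-15 + 12\right)\right)^{2} - 2080043\right) = - 5441864 \left(\left(-243 - 3\right)^{2} - 2080043\right) = - 5441864 \left(\left(-246\right)^{2} - 2080043\right) = - 5441864 \left(60516 - 2080043\right) = \left(-5441864\right) \left(-2019527\right) = 10989991278328$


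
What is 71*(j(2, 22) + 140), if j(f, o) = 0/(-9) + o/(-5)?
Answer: 48138/5 ≈ 9627.6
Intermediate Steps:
j(f, o) = -o/5 (j(f, o) = 0*(-⅑) + o*(-⅕) = 0 - o/5 = -o/5)
71*(j(2, 22) + 140) = 71*(-⅕*22 + 140) = 71*(-22/5 + 140) = 71*(678/5) = 48138/5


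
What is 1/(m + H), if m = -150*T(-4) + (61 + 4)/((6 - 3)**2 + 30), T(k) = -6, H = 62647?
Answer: 3/190646 ≈ 1.5736e-5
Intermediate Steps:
m = 2705/3 (m = -150*(-6) + (61 + 4)/((6 - 3)**2 + 30) = 900 + 65/(3**2 + 30) = 900 + 65/(9 + 30) = 900 + 65/39 = 900 + 65*(1/39) = 900 + 5/3 = 2705/3 ≈ 901.67)
1/(m + H) = 1/(2705/3 + 62647) = 1/(190646/3) = 3/190646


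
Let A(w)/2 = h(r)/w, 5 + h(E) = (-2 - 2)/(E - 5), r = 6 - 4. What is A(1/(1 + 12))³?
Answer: -23393656/27 ≈ -8.6643e+5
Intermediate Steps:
r = 2
h(E) = -5 - 4/(-5 + E) (h(E) = -5 + (-2 - 2)/(E - 5) = -5 - 4/(-5 + E))
A(w) = -22/(3*w) (A(w) = 2*(((21 - 5*2)/(-5 + 2))/w) = 2*(((21 - 10)/(-3))/w) = 2*((-⅓*11)/w) = 2*(-11/(3*w)) = -22/(3*w))
A(1/(1 + 12))³ = (-22/(3*(1/(1 + 12))))³ = (-22/(3*(1/13)))³ = (-22/(3*1/13))³ = (-22/3*13)³ = (-286/3)³ = -23393656/27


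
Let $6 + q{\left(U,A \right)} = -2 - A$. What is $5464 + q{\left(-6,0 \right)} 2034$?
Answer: $-10808$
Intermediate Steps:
$q{\left(U,A \right)} = -8 - A$ ($q{\left(U,A \right)} = -6 - \left(2 + A\right) = -8 - A$)
$5464 + q{\left(-6,0 \right)} 2034 = 5464 + \left(-8 - 0\right) 2034 = 5464 + \left(-8 + 0\right) 2034 = 5464 - 16272 = -10808$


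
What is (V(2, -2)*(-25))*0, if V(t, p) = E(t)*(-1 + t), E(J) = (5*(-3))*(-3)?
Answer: 0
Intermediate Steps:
E(J) = 45 (E(J) = -15*(-3) = 45)
V(t, p) = -45 + 45*t (V(t, p) = 45*(-1 + t) = -45 + 45*t)
(V(2, -2)*(-25))*0 = ((-45 + 45*2)*(-25))*0 = ((-45 + 90)*(-25))*0 = (45*(-25))*0 = -1125*0 = 0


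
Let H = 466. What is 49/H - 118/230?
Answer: -21859/53590 ≈ -0.40789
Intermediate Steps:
49/H - 118/230 = 49/466 - 118/230 = 49*(1/466) - 118*1/230 = 49/466 - 59/115 = -21859/53590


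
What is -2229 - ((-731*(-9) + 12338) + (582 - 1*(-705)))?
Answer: -22433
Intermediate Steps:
-2229 - ((-731*(-9) + 12338) + (582 - 1*(-705))) = -2229 - ((6579 + 12338) + (582 + 705)) = -2229 - (18917 + 1287) = -2229 - 1*20204 = -2229 - 20204 = -22433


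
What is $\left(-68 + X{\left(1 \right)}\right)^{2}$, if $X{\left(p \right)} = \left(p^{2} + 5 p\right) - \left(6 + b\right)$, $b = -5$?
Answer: $3969$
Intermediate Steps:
$X{\left(p \right)} = -1 + p^{2} + 5 p$ ($X{\left(p \right)} = \left(p^{2} + 5 p\right) - 1 = -1 + p^{2} + 5 p$)
$\left(-68 + X{\left(1 \right)}\right)^{2} = \left(-68 + \left(-1 + 1^{2} + 5 \cdot 1\right)\right)^{2} = \left(-68 + \left(-1 + 1 + 5\right)\right)^{2} = \left(-68 + 5\right)^{2} = \left(-63\right)^{2} = 3969$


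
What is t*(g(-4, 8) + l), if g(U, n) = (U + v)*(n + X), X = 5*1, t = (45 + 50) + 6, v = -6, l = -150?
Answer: -28280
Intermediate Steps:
t = 101 (t = 95 + 6 = 101)
X = 5
g(U, n) = (-6 + U)*(5 + n) (g(U, n) = (U - 6)*(n + 5) = (-6 + U)*(5 + n))
t*(g(-4, 8) + l) = 101*((-30 - 6*8 + 5*(-4) - 4*8) - 150) = 101*((-30 - 48 - 20 - 32) - 150) = 101*(-130 - 150) = 101*(-280) = -28280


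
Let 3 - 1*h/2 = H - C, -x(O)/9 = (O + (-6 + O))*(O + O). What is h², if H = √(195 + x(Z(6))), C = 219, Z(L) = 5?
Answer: 196476 - 1776*I*√165 ≈ 1.9648e+5 - 22813.0*I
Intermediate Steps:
x(O) = -18*O*(-6 + 2*O) (x(O) = -9*(O + (-6 + O))*(O + O) = -9*(-6 + 2*O)*2*O = -18*O*(-6 + 2*O))
H = I*√165 (H = √(195 + 36*5*(3 - 1*5)) = √(195 + 36*5*(3 - 5)) = √(195 + 36*5*(-2)) = √(195 - 360) = √(-165) = I*√165 ≈ 12.845*I)
h = 444 - 2*I*√165 (h = 6 - 2*(I*√165 - 1*219) = 6 - 2*(I*√165 - 219) = 6 - 2*(-219 + I*√165) = 6 + (438 - 2*I*√165) = 444 - 2*I*√165 ≈ 444.0 - 25.69*I)
h² = (444 - 2*I*√165)²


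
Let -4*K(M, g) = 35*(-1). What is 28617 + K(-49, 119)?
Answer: 114503/4 ≈ 28626.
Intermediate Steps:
K(M, g) = 35/4 (K(M, g) = -35*(-1)/4 = -¼*(-35) = 35/4)
28617 + K(-49, 119) = 28617 + 35/4 = 114503/4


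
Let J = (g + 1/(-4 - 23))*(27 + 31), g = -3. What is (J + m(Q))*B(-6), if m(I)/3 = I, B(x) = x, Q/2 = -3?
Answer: 10484/9 ≈ 1164.9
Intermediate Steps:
Q = -6 (Q = 2*(-3) = -6)
J = -4756/27 (J = (-3 + 1/(-4 - 23))*(27 + 31) = (-3 + 1/(-27))*58 = (-3 - 1/27)*58 = -82/27*58 = -4756/27 ≈ -176.15)
m(I) = 3*I
(J + m(Q))*B(-6) = (-4756/27 + 3*(-6))*(-6) = (-4756/27 - 18)*(-6) = -5242/27*(-6) = 10484/9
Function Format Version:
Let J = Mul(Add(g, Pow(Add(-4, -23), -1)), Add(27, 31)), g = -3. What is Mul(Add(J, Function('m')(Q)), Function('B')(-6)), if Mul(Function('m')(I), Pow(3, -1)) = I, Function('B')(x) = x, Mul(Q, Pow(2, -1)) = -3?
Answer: Rational(10484, 9) ≈ 1164.9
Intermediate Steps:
Q = -6 (Q = Mul(2, -3) = -6)
J = Rational(-4756, 27) (J = Mul(Add(-3, Pow(Add(-4, -23), -1)), Add(27, 31)) = Mul(Add(-3, Pow(-27, -1)), 58) = Mul(Add(-3, Rational(-1, 27)), 58) = Mul(Rational(-82, 27), 58) = Rational(-4756, 27) ≈ -176.15)
Function('m')(I) = Mul(3, I)
Mul(Add(J, Function('m')(Q)), Function('B')(-6)) = Mul(Add(Rational(-4756, 27), Mul(3, -6)), -6) = Mul(Add(Rational(-4756, 27), -18), -6) = Mul(Rational(-5242, 27), -6) = Rational(10484, 9)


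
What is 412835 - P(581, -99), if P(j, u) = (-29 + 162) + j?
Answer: 412121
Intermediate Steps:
P(j, u) = 133 + j
412835 - P(581, -99) = 412835 - (133 + 581) = 412835 - 1*714 = 412835 - 714 = 412121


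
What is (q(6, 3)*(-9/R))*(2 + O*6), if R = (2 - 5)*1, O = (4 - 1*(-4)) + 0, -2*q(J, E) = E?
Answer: -225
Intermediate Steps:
q(J, E) = -E/2
O = 8 (O = (4 + 4) + 0 = 8 + 0 = 8)
R = -3 (R = -3*1 = -3)
(q(6, 3)*(-9/R))*(2 + O*6) = ((-½*3)*(-9/(-3)))*(2 + 8*6) = (-(-27)*(-1)/(2*3))*(2 + 48) = -3/2*3*50 = -9/2*50 = -225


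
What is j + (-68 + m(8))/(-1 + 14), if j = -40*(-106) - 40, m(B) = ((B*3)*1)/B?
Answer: 4195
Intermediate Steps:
m(B) = 3 (m(B) = ((3*B)*1)/B = (3*B)/B = 3)
j = 4200 (j = 4240 - 40 = 4200)
j + (-68 + m(8))/(-1 + 14) = 4200 + (-68 + 3)/(-1 + 14) = 4200 - 65/13 = 4200 + (1/13)*(-65) = 4200 - 5 = 4195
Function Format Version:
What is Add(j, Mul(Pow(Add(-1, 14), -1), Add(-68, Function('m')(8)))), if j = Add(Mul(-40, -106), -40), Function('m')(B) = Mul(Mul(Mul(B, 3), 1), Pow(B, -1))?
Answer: 4195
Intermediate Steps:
Function('m')(B) = 3 (Function('m')(B) = Mul(Mul(Mul(3, B), 1), Pow(B, -1)) = Mul(Mul(3, B), Pow(B, -1)) = 3)
j = 4200 (j = Add(4240, -40) = 4200)
Add(j, Mul(Pow(Add(-1, 14), -1), Add(-68, Function('m')(8)))) = Add(4200, Mul(Pow(Add(-1, 14), -1), Add(-68, 3))) = Add(4200, Mul(Pow(13, -1), -65)) = Add(4200, Mul(Rational(1, 13), -65)) = Add(4200, -5) = 4195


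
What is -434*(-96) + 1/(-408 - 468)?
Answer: 36497663/876 ≈ 41664.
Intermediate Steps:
-434*(-96) + 1/(-408 - 468) = 41664 + 1/(-876) = 41664 - 1/876 = 36497663/876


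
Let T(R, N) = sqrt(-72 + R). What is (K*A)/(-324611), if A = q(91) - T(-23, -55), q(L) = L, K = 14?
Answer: -182/46373 + 2*I*sqrt(95)/46373 ≈ -0.0039247 + 0.00042037*I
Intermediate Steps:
A = 91 - I*sqrt(95) (A = 91 - sqrt(-72 - 23) = 91 - sqrt(-95) = 91 - I*sqrt(95) ≈ 91.0 - 9.7468*I)
(K*A)/(-324611) = (14*(91 - I*sqrt(95)))/(-324611) = (1274 - 14*I*sqrt(95))*(-1/324611) = -182/46373 + 2*I*sqrt(95)/46373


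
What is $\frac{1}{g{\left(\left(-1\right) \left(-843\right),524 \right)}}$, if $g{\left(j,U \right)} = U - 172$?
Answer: $\frac{1}{352} \approx 0.0028409$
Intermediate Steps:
$g{\left(j,U \right)} = -172 + U$
$\frac{1}{g{\left(\left(-1\right) \left(-843\right),524 \right)}} = \frac{1}{-172 + 524} = \frac{1}{352}$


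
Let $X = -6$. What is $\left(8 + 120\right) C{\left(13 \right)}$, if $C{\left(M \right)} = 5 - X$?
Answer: $1408$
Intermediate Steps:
$C{\left(M \right)} = 11$ ($C{\left(M \right)} = 5 - -6 = 5 + 6 = 11$)
$\left(8 + 120\right) C{\left(13 \right)} = \left(8 + 120\right) 11 = 128 \cdot 11 = 1408$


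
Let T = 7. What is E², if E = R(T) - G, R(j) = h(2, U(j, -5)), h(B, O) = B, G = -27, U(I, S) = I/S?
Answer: 841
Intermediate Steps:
R(j) = 2
E = 29 (E = 2 - 1*(-27) = 2 + 27 = 29)
E² = 29² = 841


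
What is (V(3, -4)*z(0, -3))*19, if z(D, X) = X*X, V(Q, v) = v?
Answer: -684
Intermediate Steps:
z(D, X) = X**2
(V(3, -4)*z(0, -3))*19 = -4*(-3)**2*19 = -4*9*19 = -36*19 = -684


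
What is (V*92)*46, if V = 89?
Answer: 376648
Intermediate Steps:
(V*92)*46 = (89*92)*46 = 8188*46 = 376648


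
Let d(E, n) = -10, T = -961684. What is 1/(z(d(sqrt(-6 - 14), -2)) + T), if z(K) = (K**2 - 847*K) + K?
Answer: -1/953124 ≈ -1.0492e-6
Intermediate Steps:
z(K) = K**2 - 846*K
1/(z(d(sqrt(-6 - 14), -2)) + T) = 1/(-10*(-846 - 10) - 961684) = 1/(-10*(-856) - 961684) = 1/(8560 - 961684) = 1/(-953124) = -1/953124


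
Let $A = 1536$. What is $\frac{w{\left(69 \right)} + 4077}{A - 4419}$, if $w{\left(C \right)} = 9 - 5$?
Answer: $- \frac{4081}{2883} \approx -1.4155$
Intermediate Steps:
$w{\left(C \right)} = 4$ ($w{\left(C \right)} = 9 - 5 = 4$)
$\frac{w{\left(69 \right)} + 4077}{A - 4419} = \frac{4 + 4077}{1536 - 4419} = \frac{4081}{-2883} = 4081 \left(- \frac{1}{2883}\right) = - \frac{4081}{2883}$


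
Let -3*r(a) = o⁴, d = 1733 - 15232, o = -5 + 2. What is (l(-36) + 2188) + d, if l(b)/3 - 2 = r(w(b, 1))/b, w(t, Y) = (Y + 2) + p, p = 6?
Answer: -45211/4 ≈ -11303.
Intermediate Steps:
o = -3
d = -13499
w(t, Y) = 8 + Y (w(t, Y) = (Y + 2) + 6 = (2 + Y) + 6 = 8 + Y)
r(a) = -27 (r(a) = -⅓*(-3)⁴ = -⅓*81 = -27)
l(b) = 6 - 81/b (l(b) = 6 + 3*(-27/b) = 6 - 81/b)
(l(-36) + 2188) + d = ((6 - 81/(-36)) + 2188) - 13499 = ((6 - 81*(-1/36)) + 2188) - 13499 = ((6 + 9/4) + 2188) - 13499 = (33/4 + 2188) - 13499 = 8785/4 - 13499 = -45211/4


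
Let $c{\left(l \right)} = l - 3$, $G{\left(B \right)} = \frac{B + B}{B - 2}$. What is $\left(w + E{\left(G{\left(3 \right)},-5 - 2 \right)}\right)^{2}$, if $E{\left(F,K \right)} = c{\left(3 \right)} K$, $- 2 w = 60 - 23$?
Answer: $\frac{1369}{4} \approx 342.25$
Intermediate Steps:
$G{\left(B \right)} = \frac{2 B}{-2 + B}$
$c{\left(l \right)} = -3 + l$
$w = - \frac{37}{2}$ ($w = - \frac{60 - 23}{2} = \left(- \frac{1}{2}\right) 37 = - \frac{37}{2} \approx -18.5$)
$E{\left(F,K \right)} = 0$ ($E{\left(F,K \right)} = \left(-3 + 3\right) K = 0 K = 0$)
$\left(w + E{\left(G{\left(3 \right)},-5 - 2 \right)}\right)^{2} = \left(- \frac{37}{2} + 0\right)^{2} = \left(- \frac{37}{2}\right)^{2} = \frac{1369}{4}$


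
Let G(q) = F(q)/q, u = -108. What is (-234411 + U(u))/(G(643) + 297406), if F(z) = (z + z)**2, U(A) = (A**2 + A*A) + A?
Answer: -211191/299978 ≈ -0.70402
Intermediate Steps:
U(A) = A + 2*A**2 (U(A) = (A**2 + A**2) + A = 2*A**2 + A = A + 2*A**2)
F(z) = 4*z**2 (F(z) = (2*z)**2 = 4*z**2)
G(q) = 4*q (G(q) = (4*q**2)/q = 4*q)
(-234411 + U(u))/(G(643) + 297406) = (-234411 - 108*(1 + 2*(-108)))/(4*643 + 297406) = (-234411 - 108*(1 - 216))/(2572 + 297406) = (-234411 - 108*(-215))/299978 = (-234411 + 23220)*(1/299978) = -211191*1/299978 = -211191/299978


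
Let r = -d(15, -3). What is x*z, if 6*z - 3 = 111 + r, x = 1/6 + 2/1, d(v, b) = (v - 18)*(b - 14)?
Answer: 91/4 ≈ 22.750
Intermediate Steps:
d(v, b) = (-18 + v)*(-14 + b)
x = 13/6 (x = 1*(1/6) + 2*1 = 1/6 + 2 = 13/6 ≈ 2.1667)
r = -51 (r = -(252 - 18*(-3) - 14*15 - 3*15) = -(252 + 54 - 210 - 45) = -1*51 = -51)
z = 21/2 (z = 1/2 + (111 - 51)/6 = 1/2 + (1/6)*60 = 1/2 + 10 = 21/2 ≈ 10.500)
x*z = (13/6)*(21/2) = 91/4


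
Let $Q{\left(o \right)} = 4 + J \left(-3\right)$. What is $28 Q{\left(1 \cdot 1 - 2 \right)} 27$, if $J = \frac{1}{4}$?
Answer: $2457$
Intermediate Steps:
$J = \frac{1}{4} \approx 0.25$
$Q{\left(o \right)} = \frac{13}{4}$ ($Q{\left(o \right)} = 4 + \frac{1}{4} \left(-3\right) = 4 - \frac{3}{4} = \frac{13}{4}$)
$28 Q{\left(1 \cdot 1 - 2 \right)} 27 = 28 \cdot \frac{13}{4} \cdot 27 = 91 \cdot 27 = 2457$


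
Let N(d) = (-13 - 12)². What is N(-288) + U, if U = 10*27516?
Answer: 275785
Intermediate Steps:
U = 275160
N(d) = 625 (N(d) = (-25)² = 625)
N(-288) + U = 625 + 275160 = 275785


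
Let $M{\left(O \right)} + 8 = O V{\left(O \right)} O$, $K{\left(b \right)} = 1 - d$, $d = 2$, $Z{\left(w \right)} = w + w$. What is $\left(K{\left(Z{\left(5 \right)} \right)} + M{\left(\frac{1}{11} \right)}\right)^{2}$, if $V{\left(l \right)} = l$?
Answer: $\frac{143472484}{1771561} \approx 80.986$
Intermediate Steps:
$Z{\left(w \right)} = 2 w$
$K{\left(b \right)} = -1$ ($K{\left(b \right)} = 1 - 2 = -1$)
$M{\left(O \right)} = -8 + O^{3}$ ($M{\left(O \right)} = -8 + O O O = -8 + O^{2} O = -8 + O^{3}$)
$\left(K{\left(Z{\left(5 \right)} \right)} + M{\left(\frac{1}{11} \right)}\right)^{2} = \left(-1 - \left(8 - \left(\frac{1}{11}\right)^{3}\right)\right)^{2} = \left(-1 + \left(-8 + \frac{1}{1331}\right)\right)^{2} = \left(-1 - \frac{10647}{1331}\right)^{2} = \left(- \frac{11978}{1331}\right)^{2} = \frac{143472484}{1771561}$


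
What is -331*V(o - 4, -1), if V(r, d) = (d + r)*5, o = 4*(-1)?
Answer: 14895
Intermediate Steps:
o = -4
V(r, d) = 5*d + 5*r
-331*V(o - 4, -1) = -331*(5*(-1) + 5*(-4 - 4)) = -331*(-5 + 5*(-8)) = -331*(-5 - 40) = -331*(-45) = 14895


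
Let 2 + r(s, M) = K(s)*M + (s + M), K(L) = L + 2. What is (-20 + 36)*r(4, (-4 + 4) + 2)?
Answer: 256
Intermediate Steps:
K(L) = 2 + L
r(s, M) = -2 + M + s + M*(2 + s) (r(s, M) = -2 + ((2 + s)*M + (s + M)) = -2 + (M*(2 + s) + (M + s)) = -2 + (M + s + M*(2 + s)) = -2 + M + s + M*(2 + s))
(-20 + 36)*r(4, (-4 + 4) + 2) = (-20 + 36)*(-2 + ((-4 + 4) + 2) + 4 + ((-4 + 4) + 2)*(2 + 4)) = 16*(-2 + (0 + 2) + 4 + (0 + 2)*6) = 16*(-2 + 2 + 4 + 2*6) = 16*(-2 + 2 + 4 + 12) = 16*16 = 256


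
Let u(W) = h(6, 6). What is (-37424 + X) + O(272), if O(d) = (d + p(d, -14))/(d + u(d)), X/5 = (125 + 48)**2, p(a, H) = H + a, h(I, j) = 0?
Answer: 15262321/136 ≈ 1.1222e+5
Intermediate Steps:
u(W) = 0
X = 149645 (X = 5*(125 + 48)**2 = 5*173**2 = 5*29929 = 149645)
O(d) = (-14 + 2*d)/d (O(d) = (d + (-14 + d))/(d + 0) = (-14 + 2*d)/d)
(-37424 + X) + O(272) = (-37424 + 149645) + (2 - 14/272) = 112221 + (2 - 14*1/272) = 112221 + (2 - 7/136) = 112221 + 265/136 = 15262321/136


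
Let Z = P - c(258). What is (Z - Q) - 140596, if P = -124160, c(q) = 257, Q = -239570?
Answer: -25443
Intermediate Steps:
Z = -124417 (Z = -124160 - 1*257 = -124160 - 257 = -124417)
(Z - Q) - 140596 = (-124417 - 1*(-239570)) - 140596 = (-124417 + 239570) - 140596 = 115153 - 140596 = -25443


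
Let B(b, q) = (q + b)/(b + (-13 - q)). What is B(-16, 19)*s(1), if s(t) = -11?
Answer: 11/16 ≈ 0.68750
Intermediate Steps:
B(b, q) = (b + q)/(-13 + b - q)
B(-16, 19)*s(1) = ((-1*(-16) - 1*19)/(13 + 19 - 1*(-16)))*(-11) = ((16 - 19)/(13 + 19 + 16))*(-11) = (-3/48)*(-11) = ((1/48)*(-3))*(-11) = -1/16*(-11) = 11/16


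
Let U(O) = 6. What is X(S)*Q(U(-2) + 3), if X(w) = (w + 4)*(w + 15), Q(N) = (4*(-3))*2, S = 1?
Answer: -1920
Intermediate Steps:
Q(N) = -24 (Q(N) = -12*2 = -24)
X(w) = (4 + w)*(15 + w)
X(S)*Q(U(-2) + 3) = (60 + 1**2 + 19*1)*(-24) = (60 + 1 + 19)*(-24) = 80*(-24) = -1920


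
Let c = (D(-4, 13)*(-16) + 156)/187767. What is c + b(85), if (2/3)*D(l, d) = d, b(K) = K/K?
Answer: 62537/62589 ≈ 0.99917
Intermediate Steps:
b(K) = 1
D(l, d) = 3*d/2
c = -52/62589 (c = (((3/2)*13)*(-16) + 156)/187767 = ((39/2)*(-16) + 156)*(1/187767) = (-312 + 156)*(1/187767) = -156*1/187767 = -52/62589 ≈ -0.00083082)
c + b(85) = -52/62589 + 1 = 62537/62589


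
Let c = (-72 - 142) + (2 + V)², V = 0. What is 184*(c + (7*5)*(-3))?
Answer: -57960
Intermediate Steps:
c = -210 (c = (-72 - 142) + (2 + 0)² = -214 + 2² = -214 + 4 = -210)
184*(c + (7*5)*(-3)) = 184*(-210 + (7*5)*(-3)) = 184*(-210 + 35*(-3)) = 184*(-210 - 105) = 184*(-315) = -57960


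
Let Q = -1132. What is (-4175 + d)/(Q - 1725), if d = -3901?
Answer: 8076/2857 ≈ 2.8267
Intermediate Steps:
(-4175 + d)/(Q - 1725) = (-4175 - 3901)/(-1132 - 1725) = -8076/(-2857) = -8076*(-1/2857) = 8076/2857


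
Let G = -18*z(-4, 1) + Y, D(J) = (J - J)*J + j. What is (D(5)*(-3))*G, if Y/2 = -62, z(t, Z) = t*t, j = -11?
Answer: -13596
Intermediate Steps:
z(t, Z) = t²
Y = -124 (Y = 2*(-62) = -124)
D(J) = -11 (D(J) = (J - J)*J - 11 = 0*J - 11 = 0 - 11 = -11)
G = -412 (G = -18*(-4)² - 124 = -18*16 - 124 = -288 - 124 = -412)
(D(5)*(-3))*G = -11*(-3)*(-412) = 33*(-412) = -13596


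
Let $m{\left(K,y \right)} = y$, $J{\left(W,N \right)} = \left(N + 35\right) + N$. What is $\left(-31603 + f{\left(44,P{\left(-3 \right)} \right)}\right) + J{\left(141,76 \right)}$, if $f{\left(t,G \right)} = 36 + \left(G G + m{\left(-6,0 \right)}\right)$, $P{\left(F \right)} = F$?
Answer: $-31371$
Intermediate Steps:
$J{\left(W,N \right)} = 35 + 2 N$ ($J{\left(W,N \right)} = \left(35 + N\right) + N = 35 + 2 N$)
$f{\left(t,G \right)} = 36 + G^{2}$ ($f{\left(t,G \right)} = 36 + \left(G G + 0\right) = 36 + \left(G^{2} + 0\right) = 36 + G^{2}$)
$\left(-31603 + f{\left(44,P{\left(-3 \right)} \right)}\right) + J{\left(141,76 \right)} = \left(-31603 + \left(36 + \left(-3\right)^{2}\right)\right) + \left(35 + 2 \cdot 76\right) = \left(-31603 + \left(36 + 9\right)\right) + \left(35 + 152\right) = \left(-31603 + 45\right) + 187 = -31558 + 187 = -31371$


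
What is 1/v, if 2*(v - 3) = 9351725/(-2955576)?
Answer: 5911152/8381731 ≈ 0.70524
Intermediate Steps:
v = 8381731/5911152 (v = 3 + (9351725/(-2955576))/2 = 3 + (9351725*(-1/2955576))/2 = 3 + (1/2)*(-9351725/2955576) = 3 - 9351725/5911152 = 8381731/5911152 ≈ 1.4180)
1/v = 1/(8381731/5911152) = 5911152/8381731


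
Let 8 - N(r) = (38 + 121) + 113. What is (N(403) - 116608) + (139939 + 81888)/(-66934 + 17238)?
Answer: -5808292739/49696 ≈ -1.1688e+5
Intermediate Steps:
N(r) = -264 (N(r) = 8 - ((38 + 121) + 113) = 8 - (159 + 113) = 8 - 1*272 = 8 - 272 = -264)
(N(403) - 116608) + (139939 + 81888)/(-66934 + 17238) = (-264 - 116608) + (139939 + 81888)/(-66934 + 17238) = -116872 + 221827/(-49696) = -116872 + 221827*(-1/49696) = -116872 - 221827/49696 = -5808292739/49696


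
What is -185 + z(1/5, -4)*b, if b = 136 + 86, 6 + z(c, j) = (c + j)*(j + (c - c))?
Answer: 9287/5 ≈ 1857.4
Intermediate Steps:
z(c, j) = -6 + j*(c + j) (z(c, j) = -6 + (c + j)*(j + (c - c)) = -6 + (c + j)*(j + 0) = -6 + (c + j)*j = -6 + j*(c + j))
b = 222
-185 + z(1/5, -4)*b = -185 + (-6 + (-4)² - 4/5)*222 = -185 + (-6 + 16 + (⅕)*(-4))*222 = -185 + (-6 + 16 - ⅘)*222 = -185 + (46/5)*222 = -185 + 10212/5 = 9287/5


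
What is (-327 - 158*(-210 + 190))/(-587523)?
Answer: -2833/587523 ≈ -0.0048219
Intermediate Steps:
(-327 - 158*(-210 + 190))/(-587523) = (-327 - 158*(-20))*(-1/587523) = (-327 + 3160)*(-1/587523) = 2833*(-1/587523) = -2833/587523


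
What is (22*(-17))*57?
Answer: -21318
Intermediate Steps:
(22*(-17))*57 = -374*57 = -21318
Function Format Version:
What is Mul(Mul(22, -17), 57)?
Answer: -21318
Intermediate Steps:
Mul(Mul(22, -17), 57) = Mul(-374, 57) = -21318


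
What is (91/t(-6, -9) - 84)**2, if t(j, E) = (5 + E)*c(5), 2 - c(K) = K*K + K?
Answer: 1771561/256 ≈ 6920.2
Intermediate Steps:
c(K) = 2 - K - K**2 (c(K) = 2 - (K*K + K) = 2 - (K**2 + K) = 2 - (K + K**2) = 2 + (-K - K**2) = 2 - K - K**2)
t(j, E) = -140 - 28*E (t(j, E) = (5 + E)*(2 - 1*5 - 1*5**2) = (5 + E)*(2 - 5 - 1*25) = (5 + E)*(2 - 5 - 25) = (5 + E)*(-28) = -140 - 28*E)
(91/t(-6, -9) - 84)**2 = (91/(-140 - 28*(-9)) - 84)**2 = (91/(-140 + 252) - 84)**2 = (91/112 - 84)**2 = (91*(1/112) - 84)**2 = (13/16 - 84)**2 = (-1331/16)**2 = 1771561/256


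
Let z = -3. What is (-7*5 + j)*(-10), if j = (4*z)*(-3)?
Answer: -10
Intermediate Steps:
j = 36 (j = (4*(-3))*(-3) = -12*(-3) = 36)
(-7*5 + j)*(-10) = (-7*5 + 36)*(-10) = (-35 + 36)*(-10) = 1*(-10) = -10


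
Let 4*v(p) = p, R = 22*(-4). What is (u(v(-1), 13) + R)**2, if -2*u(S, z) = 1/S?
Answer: 7396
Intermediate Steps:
R = -88
v(p) = p/4
u(S, z) = -1/(2*S)
(u(v(-1), 13) + R)**2 = (-1/(2*((1/4)*(-1))) - 88)**2 = (-1/(2*(-1/4)) - 88)**2 = (-1/2*(-4) - 88)**2 = (2 - 88)**2 = (-86)**2 = 7396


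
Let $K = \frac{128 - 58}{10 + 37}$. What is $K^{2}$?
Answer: $\frac{4900}{2209} \approx 2.2182$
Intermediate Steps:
$K = \frac{70}{47} \approx 1.4894$
$K^{2} = \left(\frac{70}{47}\right)^{2} = \frac{4900}{2209}$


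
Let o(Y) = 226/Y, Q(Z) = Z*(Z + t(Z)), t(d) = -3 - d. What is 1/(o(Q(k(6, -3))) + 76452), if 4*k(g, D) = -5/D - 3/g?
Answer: 7/533356 ≈ 1.3124e-5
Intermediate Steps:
k(g, D) = -5/(4*D) - 3/(4*g) (k(g, D) = (-5/D - 3/g)/4 = -5/(4*D) - 3/(4*g))
Q(Z) = -3*Z (Q(Z) = Z*(Z + (-3 - Z)) = Z*(-3) = -3*Z)
1/(o(Q(k(6, -3))) + 76452) = 1/(226/((-3*(-5/4/(-3) - ¾/6))) + 76452) = 1/(226/((-3*(-5/4*(-⅓) - ¾*⅙))) + 76452) = 1/(226/((-3*(5/12 - ⅛))) + 76452) = 1/(226/((-3*7/24)) + 76452) = 1/(226/(-7/8) + 76452) = 1/(226*(-8/7) + 76452) = 1/(-1808/7 + 76452) = 1/(533356/7) = 7/533356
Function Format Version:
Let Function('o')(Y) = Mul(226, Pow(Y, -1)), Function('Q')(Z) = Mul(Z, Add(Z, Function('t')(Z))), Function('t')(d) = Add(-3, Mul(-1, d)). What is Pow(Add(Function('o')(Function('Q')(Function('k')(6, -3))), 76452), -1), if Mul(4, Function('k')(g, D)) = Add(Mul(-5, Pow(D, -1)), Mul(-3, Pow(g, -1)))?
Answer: Rational(7, 533356) ≈ 1.3124e-5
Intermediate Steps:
Function('k')(g, D) = Add(Mul(Rational(-5, 4), Pow(D, -1)), Mul(Rational(-3, 4), Pow(g, -1))) (Function('k')(g, D) = Mul(Rational(1, 4), Add(Mul(-5, Pow(D, -1)), Mul(-3, Pow(g, -1)))) = Add(Mul(Rational(-5, 4), Pow(D, -1)), Mul(Rational(-3, 4), Pow(g, -1))))
Function('Q')(Z) = Mul(-3, Z) (Function('Q')(Z) = Mul(Z, Add(Z, Add(-3, Mul(-1, Z)))) = Mul(Z, -3) = Mul(-3, Z))
Pow(Add(Function('o')(Function('Q')(Function('k')(6, -3))), 76452), -1) = Pow(Add(Mul(226, Pow(Mul(-3, Add(Mul(Rational(-5, 4), Pow(-3, -1)), Mul(Rational(-3, 4), Pow(6, -1)))), -1)), 76452), -1) = Pow(Add(Mul(226, Pow(Mul(-3, Add(Mul(Rational(-5, 4), Rational(-1, 3)), Mul(Rational(-3, 4), Rational(1, 6)))), -1)), 76452), -1) = Pow(Add(Mul(226, Pow(Mul(-3, Add(Rational(5, 12), Rational(-1, 8))), -1)), 76452), -1) = Pow(Add(Mul(226, Pow(Mul(-3, Rational(7, 24)), -1)), 76452), -1) = Pow(Add(Mul(226, Pow(Rational(-7, 8), -1)), 76452), -1) = Pow(Add(Mul(226, Rational(-8, 7)), 76452), -1) = Pow(Add(Rational(-1808, 7), 76452), -1) = Pow(Rational(533356, 7), -1) = Rational(7, 533356)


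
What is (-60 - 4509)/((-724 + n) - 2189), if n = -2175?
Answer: 1523/1696 ≈ 0.89799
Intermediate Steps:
(-60 - 4509)/((-724 + n) - 2189) = (-60 - 4509)/((-724 - 2175) - 2189) = -4569/(-2899 - 2189) = -4569/(-5088) = -4569*(-1/5088) = 1523/1696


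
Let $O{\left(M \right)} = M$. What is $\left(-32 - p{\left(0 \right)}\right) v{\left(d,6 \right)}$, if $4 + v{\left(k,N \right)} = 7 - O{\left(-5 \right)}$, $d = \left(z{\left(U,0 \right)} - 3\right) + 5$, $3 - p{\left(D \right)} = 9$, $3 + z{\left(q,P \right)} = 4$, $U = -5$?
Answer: $-208$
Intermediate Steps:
$z{\left(q,P \right)} = 1$ ($z{\left(q,P \right)} = -3 + 4 = 1$)
$p{\left(D \right)} = -6$ ($p{\left(D \right)} = 3 - 9 = -6$)
$d = 3$ ($d = \left(1 - 3\right) + 5 = -2 + 5 = 3$)
$v{\left(k,N \right)} = 8$ ($v{\left(k,N \right)} = -4 + \left(7 - -5\right) = -4 + \left(7 + 5\right) = -4 + 12 = 8$)
$\left(-32 - p{\left(0 \right)}\right) v{\left(d,6 \right)} = \left(-32 - -6\right) 8 = \left(-32 + 6\right) 8 = \left(-26\right) 8 = -208$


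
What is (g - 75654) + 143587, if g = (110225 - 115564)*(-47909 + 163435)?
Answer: -616725381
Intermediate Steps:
g = -616793314 (g = -5339*115526 = -616793314)
(g - 75654) + 143587 = (-616793314 - 75654) + 143587 = -616868968 + 143587 = -616725381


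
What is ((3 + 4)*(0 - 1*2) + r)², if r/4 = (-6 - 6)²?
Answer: 315844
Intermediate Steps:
r = 576 (r = 4*(-6 - 6)² = 4*(-12)² = 4*144 = 576)
((3 + 4)*(0 - 1*2) + r)² = ((3 + 4)*(0 - 1*2) + 576)² = (7*(0 - 2) + 576)² = (7*(-2) + 576)² = (-14 + 576)² = 562² = 315844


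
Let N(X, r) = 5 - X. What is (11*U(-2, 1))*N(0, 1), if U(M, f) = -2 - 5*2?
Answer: -660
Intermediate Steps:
U(M, f) = -12 (U(M, f) = -2 - 10 = -12)
(11*U(-2, 1))*N(0, 1) = (11*(-12))*(5 - 1*0) = -132*(5 + 0) = -132*5 = -660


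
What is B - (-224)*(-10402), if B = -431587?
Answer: -2761635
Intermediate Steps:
B - (-224)*(-10402) = -431587 - (-224)*(-10402) = -431587 - 1*2330048 = -431587 - 2330048 = -2761635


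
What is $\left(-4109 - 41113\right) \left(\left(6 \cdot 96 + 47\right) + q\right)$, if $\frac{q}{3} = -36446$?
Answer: $4916309730$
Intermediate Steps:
$q = -109338$ ($q = 3 \left(-36446\right) = -109338$)
$\left(-4109 - 41113\right) \left(\left(6 \cdot 96 + 47\right) + q\right) = \left(-4109 - 41113\right) \left(\left(6 \cdot 96 + 47\right) - 109338\right) = - 45222 \left(\left(576 + 47\right) - 109338\right) = - 45222 \left(623 - 109338\right) = \left(-45222\right) \left(-108715\right) = 4916309730$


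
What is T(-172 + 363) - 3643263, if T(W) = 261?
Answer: -3643002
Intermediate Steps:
T(-172 + 363) - 3643263 = 261 - 3643263 = -3643002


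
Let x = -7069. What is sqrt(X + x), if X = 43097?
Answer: 2*sqrt(9007) ≈ 189.81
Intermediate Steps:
sqrt(X + x) = sqrt(43097 - 7069) = sqrt(36028) = 2*sqrt(9007)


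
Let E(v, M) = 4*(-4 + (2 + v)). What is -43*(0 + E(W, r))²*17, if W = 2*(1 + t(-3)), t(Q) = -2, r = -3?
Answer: -187136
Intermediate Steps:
W = -2 (W = 2*(1 - 2) = 2*(-1) = -2)
E(v, M) = -8 + 4*v (E(v, M) = 4*(-2 + v) = -8 + 4*v)
-43*(0 + E(W, r))²*17 = -43*(0 + (-8 + 4*(-2)))²*17 = -43*(0 + (-8 - 8))²*17 = -43*(0 - 16)²*17 = -43*(-16)²*17 = -43*256*17 = -11008*17 = -187136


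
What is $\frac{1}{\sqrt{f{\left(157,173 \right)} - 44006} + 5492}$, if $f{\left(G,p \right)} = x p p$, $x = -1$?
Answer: $\frac{5492}{30235999} - \frac{3 i \sqrt{8215}}{30235999} \approx 0.00018164 - 8.9929 \cdot 10^{-6} i$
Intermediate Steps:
$f{\left(G,p \right)} = - p^{2}$ ($f{\left(G,p \right)} = - p p = - p^{2}$)
$\frac{1}{\sqrt{f{\left(157,173 \right)} - 44006} + 5492} = \frac{1}{\sqrt{- 173^{2} - 44006} + 5492} = \frac{1}{\sqrt{\left(-1\right) 29929 - 44006} + 5492} = \frac{1}{\sqrt{-29929 - 44006} + 5492} = \frac{1}{\sqrt{-73935} + 5492} = \frac{1}{3 i \sqrt{8215} + 5492} = \frac{1}{5492 + 3 i \sqrt{8215}}$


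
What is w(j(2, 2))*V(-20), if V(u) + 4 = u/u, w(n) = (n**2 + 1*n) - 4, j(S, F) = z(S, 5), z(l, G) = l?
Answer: -6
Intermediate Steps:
j(S, F) = S
w(n) = -4 + n + n**2 (w(n) = (n**2 + n) - 4 = (n + n**2) - 4 = -4 + n + n**2)
V(u) = -3 (V(u) = -4 + u/u = -4 + 1 = -3)
w(j(2, 2))*V(-20) = (-4 + 2 + 2**2)*(-3) = (-4 + 2 + 4)*(-3) = 2*(-3) = -6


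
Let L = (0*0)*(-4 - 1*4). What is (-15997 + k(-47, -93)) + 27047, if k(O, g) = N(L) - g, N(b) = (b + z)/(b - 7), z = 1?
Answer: 78000/7 ≈ 11143.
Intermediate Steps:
L = 0 (L = 0*(-4 - 4) = 0*(-8) = 0)
N(b) = (1 + b)/(-7 + b) (N(b) = (b + 1)/(b - 7) = (1 + b)/(-7 + b))
k(O, g) = -⅐ - g (k(O, g) = (1 + 0)/(-7 + 0) - g = 1/(-7) - g = -⅐*1 - g = -⅐ - g)
(-15997 + k(-47, -93)) + 27047 = (-15997 + (-⅐ - 1*(-93))) + 27047 = (-15997 + (-⅐ + 93)) + 27047 = (-15997 + 650/7) + 27047 = -111329/7 + 27047 = 78000/7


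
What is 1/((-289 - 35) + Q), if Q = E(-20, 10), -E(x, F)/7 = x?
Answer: -1/184 ≈ -0.0054348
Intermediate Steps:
E(x, F) = -7*x
Q = 140 (Q = -7*(-20) = 140)
1/((-289 - 35) + Q) = 1/((-289 - 35) + 140) = 1/(-324 + 140) = 1/(-184) = -1/184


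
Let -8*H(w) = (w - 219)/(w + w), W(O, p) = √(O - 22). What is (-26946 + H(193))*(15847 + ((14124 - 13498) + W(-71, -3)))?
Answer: -685352757003/1544 - 41604611*I*√93/1544 ≈ -4.4388e+8 - 2.5986e+5*I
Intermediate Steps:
W(O, p) = √(-22 + O)
H(w) = -(-219 + w)/(16*w) (H(w) = -(w - 219)/(8*(w + w)) = -(-219 + w)/(8*(2*w)) = -(-219 + w)*1/(2*w)/8 = -(-219 + w)/(16*w))
(-26946 + H(193))*(15847 + ((14124 - 13498) + W(-71, -3))) = (-26946 + (1/16)*(219 - 1*193)/193)*(15847 + ((14124 - 13498) + √(-22 - 71))) = (-26946 + (1/16)*(1/193)*(219 - 193))*(15847 + (626 + √(-93))) = (-26946 + (1/16)*(1/193)*26)*(15847 + (626 + I*√93)) = (-26946 + 13/1544)*(16473 + I*√93) = -41604611*(16473 + I*√93)/1544 = -685352757003/1544 - 41604611*I*√93/1544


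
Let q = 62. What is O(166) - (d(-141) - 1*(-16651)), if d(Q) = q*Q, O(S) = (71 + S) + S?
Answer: -7506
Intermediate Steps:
O(S) = 71 + 2*S
d(Q) = 62*Q
O(166) - (d(-141) - 1*(-16651)) = (71 + 2*166) - (62*(-141) - 1*(-16651)) = (71 + 332) - (-8742 + 16651) = 403 - 1*7909 = 403 - 7909 = -7506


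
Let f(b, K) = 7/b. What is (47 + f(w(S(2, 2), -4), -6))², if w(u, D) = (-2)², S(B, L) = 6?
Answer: 38025/16 ≈ 2376.6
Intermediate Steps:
w(u, D) = 4
(47 + f(w(S(2, 2), -4), -6))² = (47 + 7/4)² = (195/4)² = 38025/16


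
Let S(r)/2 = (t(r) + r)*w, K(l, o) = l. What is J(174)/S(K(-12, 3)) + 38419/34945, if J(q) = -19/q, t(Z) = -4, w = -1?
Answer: 7353553/6709440 ≈ 1.0960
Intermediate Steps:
S(r) = 8 - 2*r (S(r) = 2*((-4 + r)*(-1)) = 2*(4 - r) = 8 - 2*r)
J(174)/S(K(-12, 3)) + 38419/34945 = (-19/174)/(8 - 2*(-12)) + 38419/34945 = (-19*1/174)/(8 + 24) + 38419*(1/34945) = -19/174/32 + 38419/34945 = -19/174*1/32 + 38419/34945 = -19/5568 + 38419/34945 = 7353553/6709440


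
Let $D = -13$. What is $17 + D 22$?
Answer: $-269$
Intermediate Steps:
$17 + D 22 = 17 - 286 = -269$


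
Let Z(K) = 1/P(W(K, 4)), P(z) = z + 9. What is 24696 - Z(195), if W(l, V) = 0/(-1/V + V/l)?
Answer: 222263/9 ≈ 24696.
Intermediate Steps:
W(l, V) = 0
P(z) = 9 + z
Z(K) = ⅑ (Z(K) = 1/(9 + 0) = 1/9 = ⅑)
24696 - Z(195) = 24696 - 1*⅑ = 24696 - ⅑ = 222263/9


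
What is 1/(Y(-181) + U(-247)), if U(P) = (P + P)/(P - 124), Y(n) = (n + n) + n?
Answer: -371/200959 ≈ -0.0018461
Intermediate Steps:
Y(n) = 3*n (Y(n) = 2*n + n = 3*n)
U(P) = 2*P/(-124 + P) (U(P) = (2*P)/(-124 + P) = 2*P/(-124 + P))
1/(Y(-181) + U(-247)) = 1/(3*(-181) + 2*(-247)/(-124 - 247)) = 1/(-543 + 2*(-247)/(-371)) = 1/(-543 + 2*(-247)*(-1/371)) = 1/(-543 + 494/371) = 1/(-200959/371) = -371/200959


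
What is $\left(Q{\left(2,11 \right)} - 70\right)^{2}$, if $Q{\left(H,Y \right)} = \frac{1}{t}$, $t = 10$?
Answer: $\frac{488601}{100} \approx 4886.0$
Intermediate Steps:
$Q{\left(H,Y \right)} = \frac{1}{10}$
$\left(Q{\left(2,11 \right)} - 70\right)^{2} = \left(\frac{1}{10} - 70\right)^{2} = \left(- \frac{699}{10}\right)^{2} = \frac{488601}{100}$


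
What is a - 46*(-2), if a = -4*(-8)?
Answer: 124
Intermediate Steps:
a = 32
a - 46*(-2) = 32 - 46*(-2) = 32 + 92 = 124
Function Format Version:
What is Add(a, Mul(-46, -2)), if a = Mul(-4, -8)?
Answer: 124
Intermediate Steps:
a = 32
Add(a, Mul(-46, -2)) = Add(32, Mul(-46, -2)) = Add(32, 92) = 124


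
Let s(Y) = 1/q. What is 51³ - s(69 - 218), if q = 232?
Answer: 30775031/232 ≈ 1.3265e+5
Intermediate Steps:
s(Y) = 1/232
51³ - s(69 - 218) = 51³ - 1*1/232 = 132651 - 1/232 = 30775031/232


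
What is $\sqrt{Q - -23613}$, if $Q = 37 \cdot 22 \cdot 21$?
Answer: $3 \sqrt{4523} \approx 201.76$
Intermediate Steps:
$Q = 17094$ ($Q = 814 \cdot 21 = 17094$)
$\sqrt{Q - -23613} = \sqrt{17094 - -23613} = \sqrt{17094 + \left(-1233 + 24846\right)} = \sqrt{17094 + 23613} = \sqrt{40707} = 3 \sqrt{4523}$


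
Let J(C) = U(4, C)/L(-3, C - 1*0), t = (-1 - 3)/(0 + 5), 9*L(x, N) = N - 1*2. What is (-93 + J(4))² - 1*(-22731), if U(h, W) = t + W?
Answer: 722724/25 ≈ 28909.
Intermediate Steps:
L(x, N) = -2/9 + N/9 (L(x, N) = (N - 1*2)/9 = (N - 2)/9 = (-2 + N)/9 = -2/9 + N/9)
t = -⅘ (t = -4/5 = -4*⅕ = -⅘ ≈ -0.80000)
U(h, W) = -⅘ + W
J(C) = (-⅘ + C)/(-2/9 + C/9) (J(C) = (-⅘ + C)/(-2/9 + (C - 1*0)/9) = (-⅘ + C)/(-2/9 + (C + 0)/9) = (-⅘ + C)/(-2/9 + C/9))
(-93 + J(4))² - 1*(-22731) = (-93 + 9*(-4 + 5*4)/(5*(-2 + 4)))² - 1*(-22731) = (-93 + (9/5)*(-4 + 20)/2)² + 22731 = (-93 + (9/5)*(½)*16)² + 22731 = (-93 + 72/5)² + 22731 = (-393/5)² + 22731 = 154449/25 + 22731 = 722724/25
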